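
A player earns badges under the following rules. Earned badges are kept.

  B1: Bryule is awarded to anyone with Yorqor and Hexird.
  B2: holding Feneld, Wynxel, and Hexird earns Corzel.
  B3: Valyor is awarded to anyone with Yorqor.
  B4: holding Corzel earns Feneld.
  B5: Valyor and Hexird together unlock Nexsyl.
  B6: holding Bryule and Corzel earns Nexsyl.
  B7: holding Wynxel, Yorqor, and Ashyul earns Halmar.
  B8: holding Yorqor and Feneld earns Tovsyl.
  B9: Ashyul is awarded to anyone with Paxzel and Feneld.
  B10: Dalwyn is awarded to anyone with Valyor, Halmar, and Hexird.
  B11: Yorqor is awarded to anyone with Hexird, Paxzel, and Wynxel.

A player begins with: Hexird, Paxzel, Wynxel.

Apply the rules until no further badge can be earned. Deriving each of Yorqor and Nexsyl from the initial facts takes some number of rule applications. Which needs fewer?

Yorqor: With Hexird, Paxzel, and Wynxel, Yorqor is earned (B11). [1 rule application]
Nexsyl: With Hexird, Paxzel, and Wynxel, Yorqor is earned (B11). With Yorqor, Valyor is earned (B3). With Valyor and Hexird, Nexsyl is earned (B5). [3 rule applications]
Yorqor needs fewer.

Yorqor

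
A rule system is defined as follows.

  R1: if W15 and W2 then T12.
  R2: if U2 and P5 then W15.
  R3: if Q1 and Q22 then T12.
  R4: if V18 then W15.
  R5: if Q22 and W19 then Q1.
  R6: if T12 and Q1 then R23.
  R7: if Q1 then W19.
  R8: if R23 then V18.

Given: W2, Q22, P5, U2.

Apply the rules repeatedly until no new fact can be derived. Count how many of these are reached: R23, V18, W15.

From U2 and P5, R2 gives W15.
R23 would need T12 and Q1 (R6), but Q1 is never established.
V18 would need R23 (R8), but R23 is never established.
W15: reached.
Reached: W15 — 1 of the 3.

1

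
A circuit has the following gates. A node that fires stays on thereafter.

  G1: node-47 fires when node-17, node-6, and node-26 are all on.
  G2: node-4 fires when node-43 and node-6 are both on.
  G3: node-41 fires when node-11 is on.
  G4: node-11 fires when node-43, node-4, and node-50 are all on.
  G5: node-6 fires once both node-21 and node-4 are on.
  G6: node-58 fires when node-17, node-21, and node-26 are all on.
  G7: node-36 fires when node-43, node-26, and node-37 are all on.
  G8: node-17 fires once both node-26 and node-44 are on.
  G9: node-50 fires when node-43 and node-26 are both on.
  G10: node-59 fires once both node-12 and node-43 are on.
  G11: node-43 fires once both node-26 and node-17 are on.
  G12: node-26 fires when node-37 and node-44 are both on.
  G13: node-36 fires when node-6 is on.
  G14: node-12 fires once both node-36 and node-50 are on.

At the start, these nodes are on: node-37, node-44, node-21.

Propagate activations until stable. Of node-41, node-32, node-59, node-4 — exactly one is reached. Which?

node-59

G12: node-37 and node-44 on → node-26 on.
node-26 and node-44 are on, so node-17 fires (G8).
node-26 and node-17 are on, so node-43 fires (G11).
node-43 and node-26 are on, so node-50 fires (G9).
G7: node-43, node-26, and node-37 on → node-36 on.
node-36 and node-50 are on, so node-12 fires (G14).
node-12 and node-43 are on, so node-59 fires (G10).
node-41 would need node-11 (G3), but node-11 never turns on. node-4 would need node-43 and node-6 (G2), but node-6 never turns on. No rule produces node-32, and it is not given.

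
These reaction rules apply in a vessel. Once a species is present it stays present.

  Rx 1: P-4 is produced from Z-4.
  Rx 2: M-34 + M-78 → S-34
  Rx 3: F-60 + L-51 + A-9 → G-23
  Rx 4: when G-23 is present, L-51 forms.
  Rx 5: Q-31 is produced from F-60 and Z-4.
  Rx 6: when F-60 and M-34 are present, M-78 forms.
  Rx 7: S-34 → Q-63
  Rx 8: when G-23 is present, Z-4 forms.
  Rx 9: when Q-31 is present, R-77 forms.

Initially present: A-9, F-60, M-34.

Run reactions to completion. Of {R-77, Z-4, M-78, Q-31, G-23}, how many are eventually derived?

F-60 and M-34 present → M-78 forms (Rx 6).
R-77 would need Q-31 (Rx 9), but Q-31 never forms.
Z-4 would need G-23 (Rx 8), but G-23 never forms.
M-78: reached.
Q-31 would need F-60 and Z-4 (Rx 5), but Z-4 never forms.
G-23 would need F-60, L-51, and A-9 (Rx 3), but L-51 never forms.
Reached: M-78 — 1 of the 5.

1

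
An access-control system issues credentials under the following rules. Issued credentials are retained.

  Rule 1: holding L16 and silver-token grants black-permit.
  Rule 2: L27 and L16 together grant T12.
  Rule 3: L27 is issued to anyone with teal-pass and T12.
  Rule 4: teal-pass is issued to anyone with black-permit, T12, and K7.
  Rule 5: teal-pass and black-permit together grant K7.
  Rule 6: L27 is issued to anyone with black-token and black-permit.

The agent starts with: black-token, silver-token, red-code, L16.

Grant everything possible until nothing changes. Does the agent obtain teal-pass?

teal-pass would need black-permit, T12, and K7 (Rule 4), but K7 is never granted.

No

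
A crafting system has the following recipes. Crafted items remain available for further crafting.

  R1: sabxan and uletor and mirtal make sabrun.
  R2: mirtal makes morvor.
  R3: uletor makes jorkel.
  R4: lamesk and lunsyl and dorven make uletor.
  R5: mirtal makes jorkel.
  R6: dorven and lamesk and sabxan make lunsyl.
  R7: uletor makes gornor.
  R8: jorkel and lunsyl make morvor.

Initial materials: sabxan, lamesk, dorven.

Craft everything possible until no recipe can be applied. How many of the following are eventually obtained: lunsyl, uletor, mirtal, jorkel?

Using R6, dorven, lamesk, and sabxan make lunsyl.
Using R4, lamesk, lunsyl, and dorven make uletor.
Using R3, uletor makes jorkel.
lunsyl: reached.
uletor: reached.
No rule produces mirtal, and it is not given.
jorkel: reached.
Reached: lunsyl, uletor, and jorkel — 3 of the 4.

3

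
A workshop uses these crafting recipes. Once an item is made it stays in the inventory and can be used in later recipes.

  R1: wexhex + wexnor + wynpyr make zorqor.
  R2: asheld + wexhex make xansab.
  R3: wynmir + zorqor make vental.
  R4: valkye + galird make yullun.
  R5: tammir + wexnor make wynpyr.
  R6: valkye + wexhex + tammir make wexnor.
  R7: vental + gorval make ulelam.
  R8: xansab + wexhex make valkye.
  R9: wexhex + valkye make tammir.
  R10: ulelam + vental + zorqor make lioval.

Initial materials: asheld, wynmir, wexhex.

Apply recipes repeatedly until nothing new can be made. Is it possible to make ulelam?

ulelam would need vental and gorval (R7), but gorval is never obtained.

No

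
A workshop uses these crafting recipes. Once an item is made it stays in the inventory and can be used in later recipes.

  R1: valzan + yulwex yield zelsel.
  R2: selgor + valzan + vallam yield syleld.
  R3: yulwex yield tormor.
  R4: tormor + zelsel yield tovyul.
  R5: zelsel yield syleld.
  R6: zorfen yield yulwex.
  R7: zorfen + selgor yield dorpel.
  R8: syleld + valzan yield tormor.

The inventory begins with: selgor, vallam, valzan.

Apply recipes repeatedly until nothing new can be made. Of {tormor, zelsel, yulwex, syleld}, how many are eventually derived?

2

selgor + valzan + vallam → syleld (R2).
syleld + valzan → tormor (R8).
tormor: reached.
zelsel would need valzan and yulwex (R1), but yulwex is never obtained.
yulwex would need zorfen (R6), but zorfen is never obtained.
syleld: reached.
Reached: tormor and syleld — 2 of the 4.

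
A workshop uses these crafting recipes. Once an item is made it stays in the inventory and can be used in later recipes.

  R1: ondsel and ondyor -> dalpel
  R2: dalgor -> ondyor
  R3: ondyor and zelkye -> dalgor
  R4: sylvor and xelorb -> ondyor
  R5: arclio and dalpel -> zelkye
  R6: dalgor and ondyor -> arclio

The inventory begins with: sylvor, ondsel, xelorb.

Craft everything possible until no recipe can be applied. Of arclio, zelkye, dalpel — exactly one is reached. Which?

dalpel

Using R4, sylvor and xelorb make ondyor.
ondsel and ondyor -> dalpel (R1).
arclio would need dalgor and ondyor (R6), but dalgor is never obtained. zelkye would need arclio and dalpel (R5), but arclio is never obtained.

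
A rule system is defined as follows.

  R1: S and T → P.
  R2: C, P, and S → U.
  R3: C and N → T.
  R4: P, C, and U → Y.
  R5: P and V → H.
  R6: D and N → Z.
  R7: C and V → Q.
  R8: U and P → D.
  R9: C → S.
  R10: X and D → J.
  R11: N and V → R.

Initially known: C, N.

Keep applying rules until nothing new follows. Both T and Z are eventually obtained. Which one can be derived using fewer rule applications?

T: C and N hold, so T follows (R3). [1 rule application]
Z: From C, R9 gives S. From C and N, R3 gives T. S and T hold, so P follows (R1). From C, P, and S, R2 gives U. From U and P, R8 gives D. From D and N, R6 gives Z. [6 rule applications]
T needs fewer.

T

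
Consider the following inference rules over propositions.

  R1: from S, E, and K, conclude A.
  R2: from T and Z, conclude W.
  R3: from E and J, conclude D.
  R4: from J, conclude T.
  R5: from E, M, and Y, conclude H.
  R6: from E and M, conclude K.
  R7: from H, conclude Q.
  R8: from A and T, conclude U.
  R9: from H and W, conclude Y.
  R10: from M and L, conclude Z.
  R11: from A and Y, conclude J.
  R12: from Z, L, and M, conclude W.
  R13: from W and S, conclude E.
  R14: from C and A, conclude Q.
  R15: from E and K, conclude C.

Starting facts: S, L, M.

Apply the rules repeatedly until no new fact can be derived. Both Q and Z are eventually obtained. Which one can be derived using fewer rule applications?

Z

Z: M and L hold, so Z follows (R10). [1 rule application]
Q: From M and L, R10 gives Z. Z, L, and M hold, so W follows (R12). W and S hold, so E follows (R13). E and M hold, so K follows (R6). From S, E, and K, R1 gives A. E and K hold, so C follows (R15). C and A hold, so Q follows (R14). [7 rule applications]
Z needs fewer.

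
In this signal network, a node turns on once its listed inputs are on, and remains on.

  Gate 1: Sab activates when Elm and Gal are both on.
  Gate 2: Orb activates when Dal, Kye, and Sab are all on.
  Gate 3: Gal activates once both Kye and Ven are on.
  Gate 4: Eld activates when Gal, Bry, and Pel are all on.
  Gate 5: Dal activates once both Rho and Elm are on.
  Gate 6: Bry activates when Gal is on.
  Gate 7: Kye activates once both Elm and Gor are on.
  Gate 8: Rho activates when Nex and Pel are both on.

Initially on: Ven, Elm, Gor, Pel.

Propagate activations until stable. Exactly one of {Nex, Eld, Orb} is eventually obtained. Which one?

Elm and Gor are on, so Kye activates (Gate 7).
Kye and Ven are on, so Gal activates (Gate 3).
Gal is on, so Bry activates (Gate 6).
Gal, Bry, and Pel are on, so Eld activates (Gate 4).
Orb would need Dal, Kye, and Sab (Gate 2), but Dal never turns on. No rule produces Nex, and it is not given.

Eld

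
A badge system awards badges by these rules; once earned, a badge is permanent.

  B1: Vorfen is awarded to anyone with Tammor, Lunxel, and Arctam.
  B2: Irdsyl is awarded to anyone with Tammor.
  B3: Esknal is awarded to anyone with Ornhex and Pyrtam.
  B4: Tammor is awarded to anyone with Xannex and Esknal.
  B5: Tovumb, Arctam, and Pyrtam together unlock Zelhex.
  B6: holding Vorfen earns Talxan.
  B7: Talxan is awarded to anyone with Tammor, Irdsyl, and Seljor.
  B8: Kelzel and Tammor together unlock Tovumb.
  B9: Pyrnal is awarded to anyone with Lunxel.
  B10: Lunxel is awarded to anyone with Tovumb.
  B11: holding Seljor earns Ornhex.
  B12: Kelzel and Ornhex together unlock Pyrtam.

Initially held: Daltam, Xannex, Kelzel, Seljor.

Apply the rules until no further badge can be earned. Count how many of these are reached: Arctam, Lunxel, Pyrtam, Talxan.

With Seljor, Ornhex is earned (B11).
With Kelzel and Ornhex, Pyrtam is earned (B12).
With Ornhex and Pyrtam, Esknal is earned (B3).
With Xannex and Esknal, Tammor is earned (B4).
With Kelzel and Tammor, Tovumb is earned (B8).
With Tammor, Irdsyl is earned (B2).
With Tovumb, Lunxel is earned (B10).
With Tammor, Irdsyl, and Seljor, Talxan is earned (B7).
No rule produces Arctam, and it is not given.
Lunxel: reached.
Pyrtam: reached.
Talxan: reached.
Reached: Lunxel, Pyrtam, and Talxan — 3 of the 4.

3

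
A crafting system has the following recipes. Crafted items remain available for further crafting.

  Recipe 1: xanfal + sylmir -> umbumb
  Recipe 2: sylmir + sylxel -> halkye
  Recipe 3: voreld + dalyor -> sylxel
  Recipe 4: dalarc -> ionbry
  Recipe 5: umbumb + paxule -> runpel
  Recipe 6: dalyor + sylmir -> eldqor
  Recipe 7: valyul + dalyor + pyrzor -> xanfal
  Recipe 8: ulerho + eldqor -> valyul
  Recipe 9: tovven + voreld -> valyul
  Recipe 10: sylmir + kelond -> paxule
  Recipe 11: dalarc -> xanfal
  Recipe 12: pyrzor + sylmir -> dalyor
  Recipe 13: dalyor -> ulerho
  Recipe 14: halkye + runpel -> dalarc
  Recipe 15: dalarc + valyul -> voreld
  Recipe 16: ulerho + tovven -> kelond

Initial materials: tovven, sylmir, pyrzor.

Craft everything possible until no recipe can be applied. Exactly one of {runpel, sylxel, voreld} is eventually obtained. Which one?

runpel

Using Recipe 12, pyrzor and sylmir make dalyor.
Using Recipe 6, dalyor and sylmir make eldqor.
dalyor -> ulerho (Recipe 13).
ulerho + eldqor -> valyul (Recipe 8).
ulerho + tovven -> kelond (Recipe 16).
sylmir + kelond -> paxule (Recipe 10).
valyul + dalyor + pyrzor -> xanfal (Recipe 7).
xanfal + sylmir -> umbumb (Recipe 1).
Using Recipe 5, umbumb and paxule make runpel.
sylxel would need voreld and dalyor (Recipe 3), but voreld is never obtained. voreld would need dalarc and valyul (Recipe 15), but dalarc is never obtained.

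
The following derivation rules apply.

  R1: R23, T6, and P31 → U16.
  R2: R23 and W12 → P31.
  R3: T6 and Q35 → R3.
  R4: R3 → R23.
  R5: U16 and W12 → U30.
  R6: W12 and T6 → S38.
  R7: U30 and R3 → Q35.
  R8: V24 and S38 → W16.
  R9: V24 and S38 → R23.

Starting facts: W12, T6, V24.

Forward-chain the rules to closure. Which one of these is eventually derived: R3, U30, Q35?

W12 and T6 hold, so S38 follows (R6).
V24 and S38 hold, so R23 follows (R9).
R23 and W12 hold, so P31 follows (R2).
From R23, T6, and P31, R1 gives U16.
U16 and W12 hold, so U30 follows (R5).
Q35 would need U30 and R3 (R7), but R3 is never established. R3 would need T6 and Q35 (R3), but Q35 is never established.

U30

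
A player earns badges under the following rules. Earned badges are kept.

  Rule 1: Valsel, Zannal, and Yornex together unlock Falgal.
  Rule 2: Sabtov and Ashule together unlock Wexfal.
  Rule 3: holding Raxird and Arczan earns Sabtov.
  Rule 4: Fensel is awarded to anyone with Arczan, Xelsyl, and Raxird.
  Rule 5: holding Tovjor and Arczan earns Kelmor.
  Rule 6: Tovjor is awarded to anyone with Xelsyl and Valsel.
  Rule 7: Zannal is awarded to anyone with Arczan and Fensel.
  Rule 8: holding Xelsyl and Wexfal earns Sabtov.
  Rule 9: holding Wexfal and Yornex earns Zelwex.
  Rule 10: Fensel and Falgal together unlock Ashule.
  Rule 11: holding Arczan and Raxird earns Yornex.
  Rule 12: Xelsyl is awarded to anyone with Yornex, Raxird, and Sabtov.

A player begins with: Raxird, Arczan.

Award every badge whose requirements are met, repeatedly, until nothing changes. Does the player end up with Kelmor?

Kelmor would need Tovjor and Arczan (Rule 5), but Tovjor is never earned.

No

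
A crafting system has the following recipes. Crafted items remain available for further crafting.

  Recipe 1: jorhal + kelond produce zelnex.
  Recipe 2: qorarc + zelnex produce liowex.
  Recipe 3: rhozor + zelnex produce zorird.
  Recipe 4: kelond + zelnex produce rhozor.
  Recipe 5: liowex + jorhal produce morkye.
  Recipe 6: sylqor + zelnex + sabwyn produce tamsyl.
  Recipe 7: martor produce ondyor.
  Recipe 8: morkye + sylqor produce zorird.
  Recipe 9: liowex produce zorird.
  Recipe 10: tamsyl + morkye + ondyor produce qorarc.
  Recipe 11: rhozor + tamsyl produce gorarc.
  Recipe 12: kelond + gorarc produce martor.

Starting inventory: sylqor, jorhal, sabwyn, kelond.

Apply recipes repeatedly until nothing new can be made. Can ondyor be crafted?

Yes

jorhal + kelond → zelnex (Recipe 1).
sylqor + zelnex + sabwyn → tamsyl (Recipe 6).
Using Recipe 4, kelond and zelnex make rhozor.
Using Recipe 11, rhozor and tamsyl make gorarc.
kelond + gorarc → martor (Recipe 12).
Using Recipe 7, martor makes ondyor.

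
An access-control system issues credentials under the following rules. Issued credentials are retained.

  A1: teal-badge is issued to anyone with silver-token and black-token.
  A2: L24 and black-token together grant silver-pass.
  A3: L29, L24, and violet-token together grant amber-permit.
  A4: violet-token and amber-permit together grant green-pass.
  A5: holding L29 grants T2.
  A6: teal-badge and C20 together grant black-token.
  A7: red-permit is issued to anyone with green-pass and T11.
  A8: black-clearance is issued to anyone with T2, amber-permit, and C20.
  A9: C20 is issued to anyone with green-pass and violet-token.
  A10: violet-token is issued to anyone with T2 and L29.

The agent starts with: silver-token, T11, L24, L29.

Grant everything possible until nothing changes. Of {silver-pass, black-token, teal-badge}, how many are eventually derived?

silver-pass would need L24 and black-token (A2), but black-token is never granted.
black-token would need teal-badge and C20 (A6), but teal-badge is never granted.
teal-badge would need silver-token and black-token (A1), but black-token is never granted.
None of the 3 are reached.

0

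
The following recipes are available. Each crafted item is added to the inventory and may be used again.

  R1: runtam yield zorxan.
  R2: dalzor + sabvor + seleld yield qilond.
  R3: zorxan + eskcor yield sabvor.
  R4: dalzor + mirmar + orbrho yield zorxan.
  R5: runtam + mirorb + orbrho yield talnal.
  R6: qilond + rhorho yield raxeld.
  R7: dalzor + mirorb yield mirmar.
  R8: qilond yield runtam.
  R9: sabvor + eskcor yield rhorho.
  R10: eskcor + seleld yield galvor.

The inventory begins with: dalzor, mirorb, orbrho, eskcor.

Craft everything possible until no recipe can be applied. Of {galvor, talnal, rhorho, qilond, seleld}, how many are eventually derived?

dalzor + mirorb → mirmar (R7).
Using R4, dalzor, mirmar, and orbrho make zorxan.
zorxan + eskcor → sabvor (R3).
Using R9, sabvor and eskcor make rhorho.
galvor would need eskcor and seleld (R10), but seleld is never obtained.
talnal would need runtam, mirorb, and orbrho (R5), but runtam is never obtained.
rhorho: reached.
qilond would need dalzor, sabvor, and seleld (R2), but seleld is never obtained.
No rule produces seleld, and it is not given.
Reached: rhorho — 1 of the 5.

1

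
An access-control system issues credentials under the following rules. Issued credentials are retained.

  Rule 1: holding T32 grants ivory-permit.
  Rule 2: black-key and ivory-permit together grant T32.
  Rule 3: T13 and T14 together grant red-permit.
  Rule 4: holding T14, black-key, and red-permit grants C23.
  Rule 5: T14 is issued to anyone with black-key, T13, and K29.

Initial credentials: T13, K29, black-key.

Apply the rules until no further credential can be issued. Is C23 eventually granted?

Holding black-key, T13, and K29 grants T14 (Rule 5).
Holding T13 and T14 grants red-permit (Rule 3).
Holding T14, black-key, and red-permit grants C23 (Rule 4).

Yes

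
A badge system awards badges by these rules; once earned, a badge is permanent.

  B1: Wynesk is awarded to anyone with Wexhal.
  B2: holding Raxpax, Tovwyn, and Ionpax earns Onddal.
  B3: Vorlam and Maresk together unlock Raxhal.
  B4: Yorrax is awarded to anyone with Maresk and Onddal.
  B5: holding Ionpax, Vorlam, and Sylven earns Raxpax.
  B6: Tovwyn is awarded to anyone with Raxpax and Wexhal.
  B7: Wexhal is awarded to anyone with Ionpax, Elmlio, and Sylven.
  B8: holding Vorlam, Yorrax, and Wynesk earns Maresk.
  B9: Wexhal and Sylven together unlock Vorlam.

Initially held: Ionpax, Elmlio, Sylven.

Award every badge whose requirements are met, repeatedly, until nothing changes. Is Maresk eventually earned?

No

Maresk would need Vorlam, Yorrax, and Wynesk (B8), but Yorrax is never earned.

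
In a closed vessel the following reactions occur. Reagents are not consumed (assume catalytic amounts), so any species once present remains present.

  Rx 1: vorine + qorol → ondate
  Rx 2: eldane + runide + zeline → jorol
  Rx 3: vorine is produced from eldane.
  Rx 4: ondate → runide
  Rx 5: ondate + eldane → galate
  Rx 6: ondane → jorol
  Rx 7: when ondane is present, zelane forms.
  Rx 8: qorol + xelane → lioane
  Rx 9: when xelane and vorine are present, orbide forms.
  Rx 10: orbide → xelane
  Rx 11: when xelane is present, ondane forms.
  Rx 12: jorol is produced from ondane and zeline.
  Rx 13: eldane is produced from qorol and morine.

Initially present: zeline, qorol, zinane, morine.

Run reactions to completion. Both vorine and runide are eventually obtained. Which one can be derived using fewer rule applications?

vorine

vorine: qorol and morine present → eldane forms (Rx 13). eldane present → vorine forms (Rx 3). [2 rule applications]
runide: qorol and morine present → eldane forms (Rx 13). eldane present → vorine forms (Rx 3). vorine and qorol present → ondate forms (Rx 1). ondate present → runide forms (Rx 4). [4 rule applications]
vorine needs fewer.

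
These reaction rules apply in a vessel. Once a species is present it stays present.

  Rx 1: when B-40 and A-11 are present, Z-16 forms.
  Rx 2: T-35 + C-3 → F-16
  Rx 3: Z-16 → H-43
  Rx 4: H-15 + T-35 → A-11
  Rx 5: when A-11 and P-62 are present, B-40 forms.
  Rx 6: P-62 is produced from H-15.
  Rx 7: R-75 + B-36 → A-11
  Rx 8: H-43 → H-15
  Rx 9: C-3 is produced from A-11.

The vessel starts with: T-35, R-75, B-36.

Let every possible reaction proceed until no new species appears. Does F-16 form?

Yes

R-75 and B-36 present → A-11 forms (Rx 7).
A-11 present → C-3 forms (Rx 9).
T-35 and C-3 present → F-16 forms (Rx 2).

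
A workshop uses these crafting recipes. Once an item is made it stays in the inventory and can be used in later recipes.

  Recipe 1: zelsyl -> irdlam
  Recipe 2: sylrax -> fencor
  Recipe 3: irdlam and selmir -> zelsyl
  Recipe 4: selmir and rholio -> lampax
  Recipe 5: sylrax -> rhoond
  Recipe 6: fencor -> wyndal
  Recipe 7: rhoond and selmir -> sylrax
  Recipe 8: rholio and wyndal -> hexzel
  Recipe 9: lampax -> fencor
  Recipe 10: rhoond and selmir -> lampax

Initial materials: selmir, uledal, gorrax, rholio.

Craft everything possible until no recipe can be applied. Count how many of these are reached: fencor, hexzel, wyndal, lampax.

4

Using Recipe 4, selmir and rholio make lampax.
Using Recipe 9, lampax makes fencor.
fencor -> wyndal (Recipe 6).
rholio and wyndal -> hexzel (Recipe 8).
fencor: reached.
hexzel: reached.
wyndal: reached.
lampax: reached.
All 4 are reached.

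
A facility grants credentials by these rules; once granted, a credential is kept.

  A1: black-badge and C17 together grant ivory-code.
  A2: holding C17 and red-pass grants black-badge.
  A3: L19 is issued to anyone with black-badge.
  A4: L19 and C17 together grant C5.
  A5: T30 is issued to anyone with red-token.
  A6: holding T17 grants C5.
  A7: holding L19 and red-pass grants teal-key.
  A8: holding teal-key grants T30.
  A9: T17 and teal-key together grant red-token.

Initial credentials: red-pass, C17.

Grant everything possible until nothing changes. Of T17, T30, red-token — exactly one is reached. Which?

T30

Holding C17 and red-pass grants black-badge (A2).
Holding black-badge grants L19 (A3).
Holding L19 and red-pass grants teal-key (A7).
Holding teal-key grants T30 (A8).
No rule produces T17, and it is not given. red-token would need T17 and teal-key (A9), but T17 is never granted.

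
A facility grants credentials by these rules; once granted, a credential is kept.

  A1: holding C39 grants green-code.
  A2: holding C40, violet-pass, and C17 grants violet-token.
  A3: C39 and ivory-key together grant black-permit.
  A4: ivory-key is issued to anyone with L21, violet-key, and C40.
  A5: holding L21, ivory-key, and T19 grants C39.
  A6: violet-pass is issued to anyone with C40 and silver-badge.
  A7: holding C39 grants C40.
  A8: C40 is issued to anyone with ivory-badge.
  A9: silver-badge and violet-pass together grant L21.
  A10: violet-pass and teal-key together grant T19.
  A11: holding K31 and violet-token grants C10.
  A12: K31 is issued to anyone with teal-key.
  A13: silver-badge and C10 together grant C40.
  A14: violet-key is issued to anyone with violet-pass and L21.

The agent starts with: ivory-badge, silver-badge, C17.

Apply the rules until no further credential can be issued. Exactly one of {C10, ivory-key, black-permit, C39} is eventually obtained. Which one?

Holding ivory-badge grants C40 (A8).
Holding C40 and silver-badge grants violet-pass (A6).
Holding silver-badge and violet-pass grants L21 (A9).
Holding violet-pass and L21 grants violet-key (A14).
Holding L21, violet-key, and C40 grants ivory-key (A4).
C39 would need L21, ivory-key, and T19 (A5), but T19 is never granted. black-permit would need C39 and ivory-key (A3), but C39 is never granted. C10 would need K31 and violet-token (A11), but K31 is never granted.

ivory-key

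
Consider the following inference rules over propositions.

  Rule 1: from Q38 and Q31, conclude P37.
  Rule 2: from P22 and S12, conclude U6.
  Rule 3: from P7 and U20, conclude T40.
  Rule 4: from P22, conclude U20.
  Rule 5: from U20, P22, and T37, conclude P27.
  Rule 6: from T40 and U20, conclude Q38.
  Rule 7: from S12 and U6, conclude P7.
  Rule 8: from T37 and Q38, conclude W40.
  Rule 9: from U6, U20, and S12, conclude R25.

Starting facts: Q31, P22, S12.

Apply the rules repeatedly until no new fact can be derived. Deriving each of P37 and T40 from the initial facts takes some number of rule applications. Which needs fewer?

T40

T40: P22 and S12 hold, so U6 follows (Rule 2). From P22, Rule 4 gives U20. From S12 and U6, Rule 7 gives P7. P7 and U20 hold, so T40 follows (Rule 3). [4 rule applications]
P37: From P22 and S12, Rule 2 gives U6. From P22, Rule 4 gives U20. From S12 and U6, Rule 7 gives P7. P7 and U20 hold, so T40 follows (Rule 3). From T40 and U20, Rule 6 gives Q38. From Q38 and Q31, Rule 1 gives P37. [6 rule applications]
T40 needs fewer.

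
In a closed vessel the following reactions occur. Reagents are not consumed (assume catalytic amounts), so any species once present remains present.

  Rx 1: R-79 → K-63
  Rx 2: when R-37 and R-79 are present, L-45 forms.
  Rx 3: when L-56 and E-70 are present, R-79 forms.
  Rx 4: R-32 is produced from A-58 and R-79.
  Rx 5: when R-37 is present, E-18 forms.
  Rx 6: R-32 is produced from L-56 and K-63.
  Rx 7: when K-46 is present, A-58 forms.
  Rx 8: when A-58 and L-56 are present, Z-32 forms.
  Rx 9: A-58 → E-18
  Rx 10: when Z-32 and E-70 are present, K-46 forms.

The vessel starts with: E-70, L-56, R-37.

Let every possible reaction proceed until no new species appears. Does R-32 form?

Yes

L-56 and E-70 present → R-79 forms (Rx 3).
R-79 present → K-63 forms (Rx 1).
L-56 and K-63 present → R-32 forms (Rx 6).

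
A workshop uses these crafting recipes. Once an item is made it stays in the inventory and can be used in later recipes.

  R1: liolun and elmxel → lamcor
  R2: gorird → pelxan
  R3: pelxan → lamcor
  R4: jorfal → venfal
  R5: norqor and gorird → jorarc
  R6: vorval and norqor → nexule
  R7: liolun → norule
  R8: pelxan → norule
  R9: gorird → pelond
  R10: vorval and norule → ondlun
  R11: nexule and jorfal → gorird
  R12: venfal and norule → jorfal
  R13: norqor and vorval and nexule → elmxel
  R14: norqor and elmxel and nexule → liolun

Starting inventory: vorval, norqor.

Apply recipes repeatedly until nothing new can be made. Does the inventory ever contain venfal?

No

venfal would need jorfal (R4), but jorfal is never obtained.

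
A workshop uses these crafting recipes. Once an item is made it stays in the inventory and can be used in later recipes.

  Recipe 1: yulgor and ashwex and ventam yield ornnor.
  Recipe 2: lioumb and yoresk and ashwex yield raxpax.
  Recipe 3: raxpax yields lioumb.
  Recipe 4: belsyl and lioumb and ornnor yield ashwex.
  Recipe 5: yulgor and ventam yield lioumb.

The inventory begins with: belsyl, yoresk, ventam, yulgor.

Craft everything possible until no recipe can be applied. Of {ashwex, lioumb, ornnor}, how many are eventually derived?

yulgor and ventam → lioumb (Recipe 5).
ashwex would need belsyl, lioumb, and ornnor (Recipe 4), but ornnor is never obtained.
lioumb: reached.
ornnor would need yulgor, ashwex, and ventam (Recipe 1), but ashwex is never obtained.
Reached: lioumb — 1 of the 3.

1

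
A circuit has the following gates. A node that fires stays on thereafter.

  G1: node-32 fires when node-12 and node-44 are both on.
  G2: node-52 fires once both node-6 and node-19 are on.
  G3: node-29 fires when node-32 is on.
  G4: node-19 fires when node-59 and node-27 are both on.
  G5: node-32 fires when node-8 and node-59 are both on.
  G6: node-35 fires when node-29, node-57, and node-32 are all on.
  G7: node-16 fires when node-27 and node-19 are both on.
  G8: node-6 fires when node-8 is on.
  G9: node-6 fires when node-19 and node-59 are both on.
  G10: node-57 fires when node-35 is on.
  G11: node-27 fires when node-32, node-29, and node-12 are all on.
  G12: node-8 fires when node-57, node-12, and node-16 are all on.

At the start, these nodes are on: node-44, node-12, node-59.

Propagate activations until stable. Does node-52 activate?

G1: node-12 and node-44 on → node-32 on.
G3: node-32 on → node-29 on.
G11: node-32, node-29, and node-12 on → node-27 on.
node-59 and node-27 are on, so node-19 fires (G4).
G9: node-19 and node-59 on → node-6 on.
node-6 and node-19 are on, so node-52 fires (G2).

Yes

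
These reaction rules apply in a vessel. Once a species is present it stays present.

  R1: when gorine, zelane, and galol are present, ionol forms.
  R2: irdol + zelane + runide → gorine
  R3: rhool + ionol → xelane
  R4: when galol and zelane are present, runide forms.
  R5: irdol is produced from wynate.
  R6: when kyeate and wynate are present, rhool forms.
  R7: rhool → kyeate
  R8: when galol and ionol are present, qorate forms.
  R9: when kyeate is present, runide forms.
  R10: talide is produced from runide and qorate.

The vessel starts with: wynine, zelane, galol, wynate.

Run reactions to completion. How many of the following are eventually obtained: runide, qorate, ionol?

wynate present → irdol forms (R5).
galol and zelane present → runide forms (R4).
irdol, zelane, and runide present → gorine forms (R2).
gorine, zelane, and galol present → ionol forms (R1).
galol and ionol present → qorate forms (R8).
runide: reached.
qorate: reached.
ionol: reached.
All 3 are reached.

3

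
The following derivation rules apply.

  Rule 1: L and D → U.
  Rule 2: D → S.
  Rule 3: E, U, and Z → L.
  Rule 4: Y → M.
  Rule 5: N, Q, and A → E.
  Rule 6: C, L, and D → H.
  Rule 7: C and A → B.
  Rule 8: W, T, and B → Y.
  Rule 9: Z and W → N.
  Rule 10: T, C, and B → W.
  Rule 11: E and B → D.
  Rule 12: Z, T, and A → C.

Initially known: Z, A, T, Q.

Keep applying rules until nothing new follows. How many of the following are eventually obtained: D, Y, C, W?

Z, T, and A hold, so C follows (Rule 12).
From C and A, Rule 7 gives B.
T, C, and B hold, so W follows (Rule 10).
From W, T, and B, Rule 8 gives Y.
From Z and W, Rule 9 gives N.
From N, Q, and A, Rule 5 gives E.
E and B hold, so D follows (Rule 11).
D: reached.
Y: reached.
C: reached.
W: reached.
All 4 are reached.

4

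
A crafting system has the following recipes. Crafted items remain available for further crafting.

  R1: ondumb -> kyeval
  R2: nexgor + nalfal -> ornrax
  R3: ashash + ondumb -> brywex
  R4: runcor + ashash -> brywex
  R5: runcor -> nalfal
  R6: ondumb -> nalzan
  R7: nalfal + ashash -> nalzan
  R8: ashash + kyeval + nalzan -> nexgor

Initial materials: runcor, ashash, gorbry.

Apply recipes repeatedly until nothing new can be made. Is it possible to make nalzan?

Yes

runcor -> nalfal (R5).
Using R7, nalfal and ashash make nalzan.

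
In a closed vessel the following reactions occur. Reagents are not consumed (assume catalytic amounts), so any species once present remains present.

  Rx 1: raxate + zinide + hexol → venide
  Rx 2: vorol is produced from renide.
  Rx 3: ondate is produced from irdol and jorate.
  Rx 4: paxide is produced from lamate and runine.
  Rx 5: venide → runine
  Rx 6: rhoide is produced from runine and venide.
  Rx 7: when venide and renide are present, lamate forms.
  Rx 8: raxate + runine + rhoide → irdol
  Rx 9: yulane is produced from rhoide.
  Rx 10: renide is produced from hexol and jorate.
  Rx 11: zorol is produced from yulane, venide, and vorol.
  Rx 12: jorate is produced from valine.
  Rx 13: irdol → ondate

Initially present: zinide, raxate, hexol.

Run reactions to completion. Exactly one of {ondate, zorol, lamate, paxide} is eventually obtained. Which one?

raxate, zinide, and hexol present → venide forms (Rx 1).
venide present → runine forms (Rx 5).
runine and venide present → rhoide forms (Rx 6).
raxate, runine, and rhoide present → irdol forms (Rx 8).
irdol present → ondate forms (Rx 13).
paxide would need lamate and runine (Rx 4), but lamate never forms. zorol would need yulane, venide, and vorol (Rx 11), but vorol never forms. lamate would need venide and renide (Rx 7), but renide never forms.

ondate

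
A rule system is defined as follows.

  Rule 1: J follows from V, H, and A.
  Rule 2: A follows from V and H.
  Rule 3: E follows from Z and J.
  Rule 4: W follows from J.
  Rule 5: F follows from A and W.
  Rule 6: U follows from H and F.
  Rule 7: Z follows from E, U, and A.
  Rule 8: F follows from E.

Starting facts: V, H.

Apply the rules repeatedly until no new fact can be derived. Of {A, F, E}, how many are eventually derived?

V and H hold, so A follows (Rule 2).
From V, H, and A, Rule 1 gives J.
J holds, so W follows (Rule 4).
From A and W, Rule 5 gives F.
A: reached.
F: reached.
E would need Z and J (Rule 3), but Z is never established.
Reached: A and F — 2 of the 3.

2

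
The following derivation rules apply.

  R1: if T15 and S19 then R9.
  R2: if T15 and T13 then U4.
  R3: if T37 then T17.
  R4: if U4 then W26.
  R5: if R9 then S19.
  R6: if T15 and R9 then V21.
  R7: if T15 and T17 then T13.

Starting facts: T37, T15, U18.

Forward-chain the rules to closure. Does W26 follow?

From T37, R3 gives T17.
From T15 and T17, R7 gives T13.
From T15 and T13, R2 gives U4.
From U4, R4 gives W26.

Yes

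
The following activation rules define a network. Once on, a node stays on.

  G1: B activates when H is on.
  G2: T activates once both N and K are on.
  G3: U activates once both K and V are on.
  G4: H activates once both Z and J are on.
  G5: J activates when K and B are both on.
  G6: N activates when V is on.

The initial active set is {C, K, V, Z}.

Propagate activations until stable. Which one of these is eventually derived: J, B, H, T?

V is on, so N activates (G6).
N and K are on, so T activates (G2).
H would need Z and J (G4), but J never turns on. B would need H (G1), but H never turns on. J would need K and B (G5), but B never turns on.

T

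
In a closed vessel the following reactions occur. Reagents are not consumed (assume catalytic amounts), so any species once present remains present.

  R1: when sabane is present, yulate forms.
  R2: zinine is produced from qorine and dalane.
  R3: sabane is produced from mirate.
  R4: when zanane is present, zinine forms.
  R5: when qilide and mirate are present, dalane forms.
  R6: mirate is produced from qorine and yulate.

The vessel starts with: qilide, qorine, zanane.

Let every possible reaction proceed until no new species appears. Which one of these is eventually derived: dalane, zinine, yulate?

zanane present → zinine forms (R4).
yulate would need sabane (R1), but sabane never forms. dalane would need qilide and mirate (R5), but mirate never forms.

zinine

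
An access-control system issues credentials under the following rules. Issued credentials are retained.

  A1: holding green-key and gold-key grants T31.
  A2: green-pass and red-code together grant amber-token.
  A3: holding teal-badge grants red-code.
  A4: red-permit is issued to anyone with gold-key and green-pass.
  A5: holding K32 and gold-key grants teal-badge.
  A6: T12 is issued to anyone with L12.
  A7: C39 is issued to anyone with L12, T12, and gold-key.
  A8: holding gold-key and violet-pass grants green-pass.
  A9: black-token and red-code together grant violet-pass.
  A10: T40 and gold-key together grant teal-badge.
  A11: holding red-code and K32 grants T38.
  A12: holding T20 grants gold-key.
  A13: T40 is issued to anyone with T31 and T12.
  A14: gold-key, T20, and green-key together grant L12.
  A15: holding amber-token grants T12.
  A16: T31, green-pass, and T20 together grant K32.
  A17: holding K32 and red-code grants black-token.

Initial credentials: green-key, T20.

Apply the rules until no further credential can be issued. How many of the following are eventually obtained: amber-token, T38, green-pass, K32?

0

amber-token would need green-pass and red-code (A2), but green-pass is never granted.
T38 would need red-code and K32 (A11), but K32 is never granted.
green-pass would need gold-key and violet-pass (A8), but violet-pass is never granted.
K32 would need T31, green-pass, and T20 (A16), but green-pass is never granted.
None of the 4 are reached.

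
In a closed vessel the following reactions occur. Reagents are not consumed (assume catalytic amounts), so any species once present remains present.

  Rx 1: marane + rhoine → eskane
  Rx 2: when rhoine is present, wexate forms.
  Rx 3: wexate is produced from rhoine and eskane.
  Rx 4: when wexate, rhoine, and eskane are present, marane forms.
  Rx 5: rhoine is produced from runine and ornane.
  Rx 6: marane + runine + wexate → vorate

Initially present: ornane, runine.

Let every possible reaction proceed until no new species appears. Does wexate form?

runine and ornane present → rhoine forms (Rx 5).
rhoine present → wexate forms (Rx 2).

Yes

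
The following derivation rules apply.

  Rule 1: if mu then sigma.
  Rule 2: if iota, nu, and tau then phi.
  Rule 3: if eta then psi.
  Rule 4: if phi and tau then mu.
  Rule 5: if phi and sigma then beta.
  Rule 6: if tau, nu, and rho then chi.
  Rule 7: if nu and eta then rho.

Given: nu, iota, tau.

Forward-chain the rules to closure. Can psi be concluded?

No

psi would need eta (Rule 3), but eta is never established.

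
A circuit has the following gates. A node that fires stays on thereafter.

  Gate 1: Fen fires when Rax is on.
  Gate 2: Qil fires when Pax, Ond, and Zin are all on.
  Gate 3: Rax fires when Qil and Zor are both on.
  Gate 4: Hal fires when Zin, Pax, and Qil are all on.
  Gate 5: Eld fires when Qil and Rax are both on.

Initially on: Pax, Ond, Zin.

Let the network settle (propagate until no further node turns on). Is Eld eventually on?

Eld would need Qil and Rax (Gate 5), but Rax never turns on.

No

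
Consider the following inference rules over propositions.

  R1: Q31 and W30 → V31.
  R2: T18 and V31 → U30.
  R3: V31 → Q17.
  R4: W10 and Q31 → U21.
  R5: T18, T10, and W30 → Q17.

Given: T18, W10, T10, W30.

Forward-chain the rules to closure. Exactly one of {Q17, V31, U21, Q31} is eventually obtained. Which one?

Q17

From T18, T10, and W30, R5 gives Q17.
U21 would need W10 and Q31 (R4), but Q31 is never established. No rule produces Q31, and it is not given. V31 would need Q31 and W30 (R1), but Q31 is never established.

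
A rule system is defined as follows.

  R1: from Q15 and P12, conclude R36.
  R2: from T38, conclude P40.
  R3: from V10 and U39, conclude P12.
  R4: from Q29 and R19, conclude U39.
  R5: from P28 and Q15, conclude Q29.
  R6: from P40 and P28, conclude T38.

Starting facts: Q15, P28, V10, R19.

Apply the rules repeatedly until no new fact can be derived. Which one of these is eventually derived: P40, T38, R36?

From P28 and Q15, R5 gives Q29.
From Q29 and R19, R4 gives U39.
V10 and U39 hold, so P12 follows (R3).
From Q15 and P12, R1 gives R36.
P40 would need T38 (R2), but T38 is never established. T38 would need P40 and P28 (R6), but P40 is never established.

R36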